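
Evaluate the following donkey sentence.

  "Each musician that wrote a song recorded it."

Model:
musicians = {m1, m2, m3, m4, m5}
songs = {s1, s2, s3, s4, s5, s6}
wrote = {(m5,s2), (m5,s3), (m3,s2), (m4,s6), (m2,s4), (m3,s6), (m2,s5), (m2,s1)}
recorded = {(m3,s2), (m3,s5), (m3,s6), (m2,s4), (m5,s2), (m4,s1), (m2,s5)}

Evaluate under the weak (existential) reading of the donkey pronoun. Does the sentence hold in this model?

"it" takes "a song" as antecedent — a donkey pronoun bound across the clause boundary.
Weak reading: every musician m with some wrote-song has at least one wrote-song s such that recorded(m,s).
Per musician: m2:✓  m3:✓  m4:✗  m5:✓
m4 has no witness among its wrote-songs.

False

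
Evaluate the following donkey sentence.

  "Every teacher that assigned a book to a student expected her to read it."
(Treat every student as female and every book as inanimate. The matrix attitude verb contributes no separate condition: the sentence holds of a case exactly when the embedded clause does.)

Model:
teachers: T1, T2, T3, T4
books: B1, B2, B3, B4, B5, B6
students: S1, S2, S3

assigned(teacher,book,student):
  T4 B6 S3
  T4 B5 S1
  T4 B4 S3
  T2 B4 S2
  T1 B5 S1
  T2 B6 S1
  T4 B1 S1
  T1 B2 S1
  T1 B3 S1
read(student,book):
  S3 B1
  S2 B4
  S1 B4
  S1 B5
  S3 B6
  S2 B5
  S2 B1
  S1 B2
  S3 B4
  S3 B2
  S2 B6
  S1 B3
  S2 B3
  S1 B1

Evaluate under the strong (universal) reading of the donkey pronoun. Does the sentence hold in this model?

"her" takes "a student" as antecedent and "it" takes "a book"; both are donkey pronouns co-varying with the restrictor.
Strong reading: for every (t,b,s) with assigned(t,b,s), read(s,b).
Restrictor triples: (T1,B2,S1)→read(S1,B2) ✓  (T1,B3,S1)→read(S1,B3) ✓  (T1,B5,S1)→read(S1,B5) ✓  (T2,B4,S2)→read(S2,B4) ✓  (T2,B6,S1)→read(S1,B6) ✗  (T4,B1,S1)→read(S1,B1) ✓  (T4,B4,S3)→read(S3,B4) ✓  (T4,B5,S1)→read(S1,B5) ✓  (T4,B6,S3)→read(S3,B6) ✓
Counterexample: (T2,B6,S1) — read(S1,B6) does not hold.

False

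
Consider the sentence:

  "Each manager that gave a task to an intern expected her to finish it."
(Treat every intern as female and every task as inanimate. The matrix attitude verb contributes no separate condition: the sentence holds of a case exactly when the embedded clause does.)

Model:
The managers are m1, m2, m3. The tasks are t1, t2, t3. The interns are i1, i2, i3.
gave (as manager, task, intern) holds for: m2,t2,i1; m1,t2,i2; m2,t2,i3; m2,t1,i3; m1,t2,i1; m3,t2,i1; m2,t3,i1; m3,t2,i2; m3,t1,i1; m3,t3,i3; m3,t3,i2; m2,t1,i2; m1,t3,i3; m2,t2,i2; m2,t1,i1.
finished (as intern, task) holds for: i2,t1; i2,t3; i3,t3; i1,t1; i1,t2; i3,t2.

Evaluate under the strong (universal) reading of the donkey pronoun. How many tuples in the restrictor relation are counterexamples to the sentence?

"her" takes "an intern" as antecedent and "it" takes "a task"; both are donkey pronouns co-varying with the restrictor.
Strong reading: for every (m,t,i) with gave(m,t,i), finished(i,t).
Restrictor triples: (m1,t2,i1)→finished(i1,t2) ✓  (m1,t2,i2)→finished(i2,t2) ✗  (m1,t3,i3)→finished(i3,t3) ✓  (m2,t1,i1)→finished(i1,t1) ✓  (m2,t1,i2)→finished(i2,t1) ✓  (m2,t1,i3)→finished(i3,t1) ✗  (m2,t2,i1)→finished(i1,t2) ✓  (m2,t2,i2)→finished(i2,t2) ✗  (m2,t2,i3)→finished(i3,t2) ✓  (m2,t3,i1)→finished(i1,t3) ✗  (m3,t1,i1)→finished(i1,t1) ✓  (m3,t2,i1)→finished(i1,t2) ✓  (m3,t2,i2)→finished(i2,t2) ✗  (m3,t3,i2)→finished(i2,t3) ✓  (m3,t3,i3)→finished(i3,t3) ✓
Counterexamples (restrictor triples failing the scope): 5.

5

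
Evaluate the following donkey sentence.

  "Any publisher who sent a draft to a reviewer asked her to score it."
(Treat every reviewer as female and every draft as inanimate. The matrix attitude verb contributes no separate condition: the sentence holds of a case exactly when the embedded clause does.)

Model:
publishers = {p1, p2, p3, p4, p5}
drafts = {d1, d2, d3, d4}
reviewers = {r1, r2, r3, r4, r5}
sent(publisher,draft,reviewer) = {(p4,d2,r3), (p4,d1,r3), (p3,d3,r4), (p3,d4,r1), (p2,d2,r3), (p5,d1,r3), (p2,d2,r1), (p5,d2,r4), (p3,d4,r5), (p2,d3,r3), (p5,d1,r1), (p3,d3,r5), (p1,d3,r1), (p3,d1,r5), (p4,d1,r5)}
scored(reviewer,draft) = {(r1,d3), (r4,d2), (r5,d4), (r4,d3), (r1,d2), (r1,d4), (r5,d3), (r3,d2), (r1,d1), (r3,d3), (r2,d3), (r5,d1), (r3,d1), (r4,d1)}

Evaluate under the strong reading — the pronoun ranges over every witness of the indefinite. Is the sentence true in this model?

"her" takes "a reviewer" as antecedent and "it" takes "a draft"; both are donkey pronouns co-varying with the restrictor.
Strong reading: for every (p,d,r) with sent(p,d,r), scored(r,d).
Restrictor triples: (p1,d3,r1)→scored(r1,d3) ✓  (p2,d2,r1)→scored(r1,d2) ✓  (p2,d2,r3)→scored(r3,d2) ✓  (p2,d3,r3)→scored(r3,d3) ✓  (p3,d1,r5)→scored(r5,d1) ✓  (p3,d3,r4)→scored(r4,d3) ✓  (p3,d3,r5)→scored(r5,d3) ✓  (p3,d4,r1)→scored(r1,d4) ✓  (p3,d4,r5)→scored(r5,d4) ✓  (p4,d1,r3)→scored(r3,d1) ✓  (p4,d1,r5)→scored(r5,d1) ✓  (p4,d2,r3)→scored(r3,d2) ✓  (p5,d1,r1)→scored(r1,d1) ✓  (p5,d1,r3)→scored(r3,d1) ✓  (p5,d2,r4)→scored(r4,d2) ✓
Every restrictor triple satisfies the scope.

True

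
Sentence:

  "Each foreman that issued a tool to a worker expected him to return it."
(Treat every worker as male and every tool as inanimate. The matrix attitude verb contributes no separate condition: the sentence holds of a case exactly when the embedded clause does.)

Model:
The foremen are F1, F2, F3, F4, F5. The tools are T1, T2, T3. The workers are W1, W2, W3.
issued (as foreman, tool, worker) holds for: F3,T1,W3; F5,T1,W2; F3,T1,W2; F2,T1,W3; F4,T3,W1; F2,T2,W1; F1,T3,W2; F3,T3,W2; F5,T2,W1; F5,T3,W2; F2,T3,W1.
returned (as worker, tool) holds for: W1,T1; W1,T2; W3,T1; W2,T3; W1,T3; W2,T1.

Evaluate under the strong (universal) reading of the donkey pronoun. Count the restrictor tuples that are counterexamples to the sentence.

0

"him" takes "a worker" as antecedent and "it" takes "a tool"; both are donkey pronouns co-varying with the restrictor.
Strong reading: for every (f,t,w) with issued(f,t,w), returned(w,t).
Restrictor triples: (F1,T3,W2)→returned(W2,T3) ✓  (F2,T1,W3)→returned(W3,T1) ✓  (F2,T2,W1)→returned(W1,T2) ✓  (F2,T3,W1)→returned(W1,T3) ✓  (F3,T1,W2)→returned(W2,T1) ✓  (F3,T1,W3)→returned(W3,T1) ✓  (F3,T3,W2)→returned(W2,T3) ✓  (F4,T3,W1)→returned(W1,T3) ✓  (F5,T1,W2)→returned(W2,T1) ✓  (F5,T2,W1)→returned(W1,T2) ✓  (F5,T3,W2)→returned(W2,T3) ✓
Counterexamples (restrictor triples failing the scope): 0.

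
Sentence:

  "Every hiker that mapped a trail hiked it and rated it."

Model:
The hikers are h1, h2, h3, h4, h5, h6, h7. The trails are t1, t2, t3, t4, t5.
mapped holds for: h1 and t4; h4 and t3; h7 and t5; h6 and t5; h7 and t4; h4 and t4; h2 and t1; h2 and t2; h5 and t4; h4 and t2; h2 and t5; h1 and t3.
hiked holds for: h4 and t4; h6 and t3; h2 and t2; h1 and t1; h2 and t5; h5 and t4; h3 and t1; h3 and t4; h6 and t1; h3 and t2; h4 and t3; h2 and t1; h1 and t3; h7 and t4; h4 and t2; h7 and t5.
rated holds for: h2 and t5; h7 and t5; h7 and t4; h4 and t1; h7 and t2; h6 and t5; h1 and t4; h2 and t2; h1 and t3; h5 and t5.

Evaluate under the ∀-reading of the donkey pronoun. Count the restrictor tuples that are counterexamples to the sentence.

7

"it" takes "a trail" as antecedent — a donkey pronoun bound across the clause boundary.
Strong reading: for every (h,t) with mapped(h,t), hiked(h,t) ∧ rated(h,t).
Restrictor pairs: (h1,t3) ✓  (h1,t4) ✗  (h2,t1) ✗  (h2,t2) ✓  (h2,t5) ✓  (h4,t2) ✗  (h4,t3) ✗  (h4,t4) ✗  (h5,t4) ✗  (h6,t5) ✗  (h7,t4) ✓  (h7,t5) ✓
Counterexamples (restrictor pairs failing the scope): 7.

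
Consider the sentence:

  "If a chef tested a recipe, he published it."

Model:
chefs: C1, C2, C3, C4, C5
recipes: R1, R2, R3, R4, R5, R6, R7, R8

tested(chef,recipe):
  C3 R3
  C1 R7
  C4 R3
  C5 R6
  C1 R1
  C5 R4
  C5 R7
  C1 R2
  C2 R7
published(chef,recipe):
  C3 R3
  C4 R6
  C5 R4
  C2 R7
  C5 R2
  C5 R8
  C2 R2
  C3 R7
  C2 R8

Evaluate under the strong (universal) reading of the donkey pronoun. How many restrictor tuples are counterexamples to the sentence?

6

"it" takes "a recipe" as antecedent — a donkey pronoun bound across the clause boundary.
Strong reading: for every (c,r) with tested(c,r), published(c,r).
Restrictor pairs: (C1,R1) ✗  (C1,R2) ✗  (C1,R7) ✗  (C2,R7) ✓  (C3,R3) ✓  (C4,R3) ✗  (C5,R4) ✓  (C5,R6) ✗  (C5,R7) ✗
Counterexamples (restrictor pairs failing the scope): 6.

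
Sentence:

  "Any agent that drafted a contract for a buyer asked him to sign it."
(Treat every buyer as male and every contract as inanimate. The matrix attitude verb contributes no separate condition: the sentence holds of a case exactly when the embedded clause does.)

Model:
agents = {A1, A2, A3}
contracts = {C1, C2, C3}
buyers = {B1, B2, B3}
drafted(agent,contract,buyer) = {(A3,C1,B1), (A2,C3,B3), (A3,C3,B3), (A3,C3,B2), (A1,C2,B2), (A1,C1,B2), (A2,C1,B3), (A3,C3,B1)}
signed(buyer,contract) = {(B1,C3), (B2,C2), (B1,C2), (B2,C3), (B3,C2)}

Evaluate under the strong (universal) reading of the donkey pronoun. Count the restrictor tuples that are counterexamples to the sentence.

5

"him" takes "a buyer" as antecedent and "it" takes "a contract"; both are donkey pronouns co-varying with the restrictor.
Strong reading: for every (a,c,b) with drafted(a,c,b), signed(b,c).
Restrictor triples: (A1,C1,B2)→signed(B2,C1) ✗  (A1,C2,B2)→signed(B2,C2) ✓  (A2,C1,B3)→signed(B3,C1) ✗  (A2,C3,B3)→signed(B3,C3) ✗  (A3,C1,B1)→signed(B1,C1) ✗  (A3,C3,B1)→signed(B1,C3) ✓  (A3,C3,B2)→signed(B2,C3) ✓  (A3,C3,B3)→signed(B3,C3) ✗
Counterexamples (restrictor triples failing the scope): 5.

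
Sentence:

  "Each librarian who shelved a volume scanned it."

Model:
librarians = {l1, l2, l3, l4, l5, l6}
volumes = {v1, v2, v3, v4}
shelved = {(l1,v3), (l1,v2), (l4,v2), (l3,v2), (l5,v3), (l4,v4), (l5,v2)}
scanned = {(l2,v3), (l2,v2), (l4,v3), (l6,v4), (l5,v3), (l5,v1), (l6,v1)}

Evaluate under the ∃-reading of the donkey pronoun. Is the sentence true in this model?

False

"it" takes "a volume" as antecedent — a donkey pronoun bound across the clause boundary.
Weak reading: every librarian l with some shelved-volume has at least one shelved-volume v such that scanned(l,v).
Per librarian: l1:✗  l3:✗  l4:✗  l5:✓
l1 has no witness among its shelved-volumes.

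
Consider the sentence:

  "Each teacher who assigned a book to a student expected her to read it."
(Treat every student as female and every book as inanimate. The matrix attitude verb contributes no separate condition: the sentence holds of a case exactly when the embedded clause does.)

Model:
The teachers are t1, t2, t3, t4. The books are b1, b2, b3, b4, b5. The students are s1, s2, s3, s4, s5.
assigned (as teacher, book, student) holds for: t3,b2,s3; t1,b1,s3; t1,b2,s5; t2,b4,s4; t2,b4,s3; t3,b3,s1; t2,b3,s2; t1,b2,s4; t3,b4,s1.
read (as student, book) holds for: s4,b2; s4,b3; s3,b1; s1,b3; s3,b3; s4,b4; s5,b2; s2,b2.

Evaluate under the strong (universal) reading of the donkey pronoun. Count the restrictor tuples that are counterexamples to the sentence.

4

"her" takes "a student" as antecedent and "it" takes "a book"; both are donkey pronouns co-varying with the restrictor.
Strong reading: for every (t,b,s) with assigned(t,b,s), read(s,b).
Restrictor triples: (t1,b1,s3)→read(s3,b1) ✓  (t1,b2,s4)→read(s4,b2) ✓  (t1,b2,s5)→read(s5,b2) ✓  (t2,b3,s2)→read(s2,b3) ✗  (t2,b4,s3)→read(s3,b4) ✗  (t2,b4,s4)→read(s4,b4) ✓  (t3,b2,s3)→read(s3,b2) ✗  (t3,b3,s1)→read(s1,b3) ✓  (t3,b4,s1)→read(s1,b4) ✗
Counterexamples (restrictor triples failing the scope): 4.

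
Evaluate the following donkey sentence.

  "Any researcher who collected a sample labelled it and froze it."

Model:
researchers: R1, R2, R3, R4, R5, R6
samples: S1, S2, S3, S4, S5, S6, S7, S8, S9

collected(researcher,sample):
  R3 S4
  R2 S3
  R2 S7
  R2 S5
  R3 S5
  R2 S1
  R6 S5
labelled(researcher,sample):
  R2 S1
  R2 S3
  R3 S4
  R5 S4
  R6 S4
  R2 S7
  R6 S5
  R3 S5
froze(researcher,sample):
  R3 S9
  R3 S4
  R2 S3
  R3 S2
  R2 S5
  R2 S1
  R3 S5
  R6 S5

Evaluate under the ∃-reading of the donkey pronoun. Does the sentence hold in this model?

"it" takes "a sample" as antecedent — a donkey pronoun bound across the clause boundary.
Weak reading: every researcher r with some collected-sample has at least one collected-sample s such that labelled(r,s) ∧ froze(r,s).
Per researcher: R2:✓  R3:✓  R6:✓
Every researcher in the restrictor has a witness.

True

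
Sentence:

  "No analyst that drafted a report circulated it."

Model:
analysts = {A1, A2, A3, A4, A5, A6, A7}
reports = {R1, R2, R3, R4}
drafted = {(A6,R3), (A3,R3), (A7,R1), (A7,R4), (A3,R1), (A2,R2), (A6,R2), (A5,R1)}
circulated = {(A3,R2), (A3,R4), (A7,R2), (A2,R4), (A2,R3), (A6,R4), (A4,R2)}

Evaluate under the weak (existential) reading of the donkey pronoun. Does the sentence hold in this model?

"it" takes "a report" as antecedent — a donkey pronoun bound across the clause boundary.
Truth condition: for no (a,r) with drafted(a,r) does circulated(a,r) hold.
Restrictor pairs — does the scope hold? (A2,R2):fails  (A3,R1):fails  (A3,R3):fails  (A5,R1):fails  (A6,R2):fails  (A6,R3):fails  (A7,R1):fails  (A7,R4):fails
Scope holds for no restrictor pair, so the sentence is true.

True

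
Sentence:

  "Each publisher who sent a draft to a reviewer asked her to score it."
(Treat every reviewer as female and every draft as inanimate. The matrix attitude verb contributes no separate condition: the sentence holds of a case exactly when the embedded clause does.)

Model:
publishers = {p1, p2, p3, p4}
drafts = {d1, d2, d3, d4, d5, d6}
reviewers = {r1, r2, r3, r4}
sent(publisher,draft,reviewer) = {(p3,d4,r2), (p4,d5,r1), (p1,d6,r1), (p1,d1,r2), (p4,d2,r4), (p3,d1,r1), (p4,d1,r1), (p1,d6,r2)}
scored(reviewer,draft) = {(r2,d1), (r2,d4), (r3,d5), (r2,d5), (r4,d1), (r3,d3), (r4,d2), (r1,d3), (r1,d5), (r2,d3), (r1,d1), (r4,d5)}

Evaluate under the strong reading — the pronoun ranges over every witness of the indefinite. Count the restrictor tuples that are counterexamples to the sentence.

2

"her" takes "a reviewer" as antecedent and "it" takes "a draft"; both are donkey pronouns co-varying with the restrictor.
Strong reading: for every (p,d,r) with sent(p,d,r), scored(r,d).
Restrictor triples: (p1,d1,r2)→scored(r2,d1) ✓  (p1,d6,r1)→scored(r1,d6) ✗  (p1,d6,r2)→scored(r2,d6) ✗  (p3,d1,r1)→scored(r1,d1) ✓  (p3,d4,r2)→scored(r2,d4) ✓  (p4,d1,r1)→scored(r1,d1) ✓  (p4,d2,r4)→scored(r4,d2) ✓  (p4,d5,r1)→scored(r1,d5) ✓
Counterexamples (restrictor triples failing the scope): 2.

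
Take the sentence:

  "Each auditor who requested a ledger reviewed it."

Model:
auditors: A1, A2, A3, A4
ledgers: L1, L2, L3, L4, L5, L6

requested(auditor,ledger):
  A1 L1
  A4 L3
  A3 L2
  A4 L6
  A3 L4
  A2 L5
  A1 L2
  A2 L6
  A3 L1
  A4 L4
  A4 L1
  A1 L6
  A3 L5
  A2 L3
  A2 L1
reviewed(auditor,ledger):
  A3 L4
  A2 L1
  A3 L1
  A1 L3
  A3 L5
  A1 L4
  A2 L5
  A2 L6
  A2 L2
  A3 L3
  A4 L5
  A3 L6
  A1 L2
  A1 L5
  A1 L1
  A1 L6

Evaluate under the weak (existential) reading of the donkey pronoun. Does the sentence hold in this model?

"it" takes "a ledger" as antecedent — a donkey pronoun bound across the clause boundary.
Weak reading: every auditor a with some requested-ledger has at least one requested-ledger l such that reviewed(a,l).
Per auditor: A1:✓  A2:✓  A3:✓  A4:✗
A4 has no witness among its requested-ledgers.

False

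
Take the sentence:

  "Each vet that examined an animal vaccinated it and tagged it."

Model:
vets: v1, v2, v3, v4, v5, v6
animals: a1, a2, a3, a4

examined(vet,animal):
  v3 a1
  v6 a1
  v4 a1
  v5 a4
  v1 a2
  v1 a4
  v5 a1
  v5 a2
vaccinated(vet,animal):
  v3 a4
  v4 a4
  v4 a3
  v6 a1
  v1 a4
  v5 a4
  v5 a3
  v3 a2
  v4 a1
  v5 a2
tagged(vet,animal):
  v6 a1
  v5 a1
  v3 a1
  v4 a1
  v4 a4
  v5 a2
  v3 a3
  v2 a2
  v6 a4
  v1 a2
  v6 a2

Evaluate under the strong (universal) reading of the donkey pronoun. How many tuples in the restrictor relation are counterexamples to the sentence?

5

"it" takes "an animal" as antecedent — a donkey pronoun bound across the clause boundary.
Strong reading: for every (v,a) with examined(v,a), vaccinated(v,a) ∧ tagged(v,a).
Restrictor pairs: (v1,a2) ✗  (v1,a4) ✗  (v3,a1) ✗  (v4,a1) ✓  (v5,a1) ✗  (v5,a2) ✓  (v5,a4) ✗  (v6,a1) ✓
Counterexamples (restrictor pairs failing the scope): 5.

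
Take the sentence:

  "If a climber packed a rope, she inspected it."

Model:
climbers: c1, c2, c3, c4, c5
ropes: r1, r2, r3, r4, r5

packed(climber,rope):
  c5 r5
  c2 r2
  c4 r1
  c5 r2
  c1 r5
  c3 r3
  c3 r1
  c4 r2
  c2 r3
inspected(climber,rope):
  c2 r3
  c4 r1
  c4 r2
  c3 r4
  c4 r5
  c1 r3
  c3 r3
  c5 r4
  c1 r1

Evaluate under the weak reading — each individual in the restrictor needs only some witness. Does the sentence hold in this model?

"it" takes "a rope" as antecedent — a donkey pronoun bound across the clause boundary.
Weak reading: every climber c with some packed-rope has at least one packed-rope r such that inspected(c,r).
Per climber: c1:✗  c2:✓  c3:✓  c4:✓  c5:✗
c1 has no witness among its packed-ropes.

False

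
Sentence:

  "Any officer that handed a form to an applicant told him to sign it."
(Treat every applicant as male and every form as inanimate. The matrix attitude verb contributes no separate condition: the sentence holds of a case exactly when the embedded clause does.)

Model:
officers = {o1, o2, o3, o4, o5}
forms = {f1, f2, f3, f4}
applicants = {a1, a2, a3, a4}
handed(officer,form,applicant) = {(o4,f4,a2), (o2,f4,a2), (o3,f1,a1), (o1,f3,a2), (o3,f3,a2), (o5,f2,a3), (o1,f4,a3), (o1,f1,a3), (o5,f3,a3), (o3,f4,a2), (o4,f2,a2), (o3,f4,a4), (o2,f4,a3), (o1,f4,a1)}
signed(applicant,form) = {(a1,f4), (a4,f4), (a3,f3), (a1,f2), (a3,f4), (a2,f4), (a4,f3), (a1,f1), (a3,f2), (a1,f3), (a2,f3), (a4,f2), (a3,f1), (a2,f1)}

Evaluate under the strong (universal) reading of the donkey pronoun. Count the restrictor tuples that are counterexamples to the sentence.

"him" takes "an applicant" as antecedent and "it" takes "a form"; both are donkey pronouns co-varying with the restrictor.
Strong reading: for every (o,f,a) with handed(o,f,a), signed(a,f).
Restrictor triples: (o1,f1,a3)→signed(a3,f1) ✓  (o1,f3,a2)→signed(a2,f3) ✓  (o1,f4,a1)→signed(a1,f4) ✓  (o1,f4,a3)→signed(a3,f4) ✓  (o2,f4,a2)→signed(a2,f4) ✓  (o2,f4,a3)→signed(a3,f4) ✓  (o3,f1,a1)→signed(a1,f1) ✓  (o3,f3,a2)→signed(a2,f3) ✓  (o3,f4,a2)→signed(a2,f4) ✓  (o3,f4,a4)→signed(a4,f4) ✓  (o4,f2,a2)→signed(a2,f2) ✗  (o4,f4,a2)→signed(a2,f4) ✓  (o5,f2,a3)→signed(a3,f2) ✓  (o5,f3,a3)→signed(a3,f3) ✓
Counterexamples (restrictor triples failing the scope): 1.

1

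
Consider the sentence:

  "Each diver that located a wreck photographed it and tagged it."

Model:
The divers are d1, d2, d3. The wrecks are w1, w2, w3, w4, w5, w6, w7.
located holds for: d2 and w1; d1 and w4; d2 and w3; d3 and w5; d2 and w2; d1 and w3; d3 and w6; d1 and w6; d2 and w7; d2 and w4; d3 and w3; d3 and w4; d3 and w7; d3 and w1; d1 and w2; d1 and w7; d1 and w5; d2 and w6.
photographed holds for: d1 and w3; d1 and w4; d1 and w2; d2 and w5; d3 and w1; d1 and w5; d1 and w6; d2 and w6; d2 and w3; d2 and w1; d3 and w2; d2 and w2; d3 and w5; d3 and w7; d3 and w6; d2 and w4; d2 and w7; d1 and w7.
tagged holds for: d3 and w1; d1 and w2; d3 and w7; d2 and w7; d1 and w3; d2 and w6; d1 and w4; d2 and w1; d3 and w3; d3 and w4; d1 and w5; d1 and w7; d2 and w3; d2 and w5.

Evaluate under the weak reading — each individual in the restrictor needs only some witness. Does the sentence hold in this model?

True

"it" takes "a wreck" as antecedent — a donkey pronoun bound across the clause boundary.
Weak reading: every diver d with some located-wreck has at least one located-wreck w such that photographed(d,w) ∧ tagged(d,w).
Per diver: d1:✓  d2:✓  d3:✓
Every diver in the restrictor has a witness.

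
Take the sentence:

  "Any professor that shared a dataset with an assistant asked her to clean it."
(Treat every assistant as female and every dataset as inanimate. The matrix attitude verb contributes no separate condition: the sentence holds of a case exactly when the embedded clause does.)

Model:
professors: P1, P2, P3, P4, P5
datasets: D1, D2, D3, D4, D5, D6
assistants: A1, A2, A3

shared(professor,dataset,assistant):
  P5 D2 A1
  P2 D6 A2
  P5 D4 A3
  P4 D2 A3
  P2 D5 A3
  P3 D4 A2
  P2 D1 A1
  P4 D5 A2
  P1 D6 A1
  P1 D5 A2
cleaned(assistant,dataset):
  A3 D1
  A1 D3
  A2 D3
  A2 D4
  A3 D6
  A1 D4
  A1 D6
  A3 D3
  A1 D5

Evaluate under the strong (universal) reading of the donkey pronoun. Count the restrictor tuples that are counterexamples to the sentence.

8

"her" takes "an assistant" as antecedent and "it" takes "a dataset"; both are donkey pronouns co-varying with the restrictor.
Strong reading: for every (p,d,a) with shared(p,d,a), cleaned(a,d).
Restrictor triples: (P1,D5,A2)→cleaned(A2,D5) ✗  (P1,D6,A1)→cleaned(A1,D6) ✓  (P2,D1,A1)→cleaned(A1,D1) ✗  (P2,D5,A3)→cleaned(A3,D5) ✗  (P2,D6,A2)→cleaned(A2,D6) ✗  (P3,D4,A2)→cleaned(A2,D4) ✓  (P4,D2,A3)→cleaned(A3,D2) ✗  (P4,D5,A2)→cleaned(A2,D5) ✗  (P5,D2,A1)→cleaned(A1,D2) ✗  (P5,D4,A3)→cleaned(A3,D4) ✗
Counterexamples (restrictor triples failing the scope): 8.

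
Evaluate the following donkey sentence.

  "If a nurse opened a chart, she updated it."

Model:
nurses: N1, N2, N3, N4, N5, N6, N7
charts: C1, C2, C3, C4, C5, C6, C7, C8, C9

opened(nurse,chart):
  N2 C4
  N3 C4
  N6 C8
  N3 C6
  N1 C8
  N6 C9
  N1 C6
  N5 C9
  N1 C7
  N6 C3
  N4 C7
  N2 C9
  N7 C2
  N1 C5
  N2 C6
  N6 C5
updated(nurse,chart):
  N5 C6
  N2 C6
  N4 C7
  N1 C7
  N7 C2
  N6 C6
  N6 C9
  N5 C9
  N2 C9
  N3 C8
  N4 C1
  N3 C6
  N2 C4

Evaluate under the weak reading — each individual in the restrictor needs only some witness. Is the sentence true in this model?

"it" takes "a chart" as antecedent — a donkey pronoun bound across the clause boundary.
Weak reading: every nurse n with some opened-chart has at least one opened-chart c such that updated(n,c).
Per nurse: N1:✓  N2:✓  N3:✓  N4:✓  N5:✓  N6:✓  N7:✓
Every nurse in the restrictor has a witness.

True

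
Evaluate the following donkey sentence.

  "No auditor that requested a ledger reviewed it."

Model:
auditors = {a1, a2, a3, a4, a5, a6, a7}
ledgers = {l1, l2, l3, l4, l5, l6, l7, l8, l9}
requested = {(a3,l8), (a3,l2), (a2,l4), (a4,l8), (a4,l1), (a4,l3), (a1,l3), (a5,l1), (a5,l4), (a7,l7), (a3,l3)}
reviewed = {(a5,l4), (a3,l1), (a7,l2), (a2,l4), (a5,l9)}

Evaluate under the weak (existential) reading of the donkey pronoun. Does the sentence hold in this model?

"it" takes "a ledger" as antecedent — a donkey pronoun bound across the clause boundary.
Truth condition: for no (a,l) with requested(a,l) does reviewed(a,l) hold.
Restrictor pairs — does the scope hold? (a1,l3):fails  (a2,l4):holds  (a3,l2):fails  (a3,l3):fails  (a3,l8):fails  (a4,l1):fails  (a4,l3):fails  (a4,l8):fails  (a5,l1):fails  (a5,l4):holds  (a7,l7):fails
Scope holds for 2 pair(s), so the sentence is false.

False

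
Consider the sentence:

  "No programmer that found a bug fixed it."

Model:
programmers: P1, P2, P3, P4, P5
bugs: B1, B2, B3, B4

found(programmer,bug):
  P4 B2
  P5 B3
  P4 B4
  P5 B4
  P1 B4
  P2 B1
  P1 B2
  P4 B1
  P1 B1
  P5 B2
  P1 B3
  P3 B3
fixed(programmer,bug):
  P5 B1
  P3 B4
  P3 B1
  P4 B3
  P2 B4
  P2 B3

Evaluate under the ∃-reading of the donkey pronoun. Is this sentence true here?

True

"it" takes "a bug" as antecedent — a donkey pronoun bound across the clause boundary.
Truth condition: for no (p,b) with found(p,b) does fixed(p,b) hold.
Restrictor pairs — does the scope hold? (P1,B1):fails  (P1,B2):fails  (P1,B3):fails  (P1,B4):fails  (P2,B1):fails  (P3,B3):fails  (P4,B1):fails  (P4,B2):fails  (P4,B4):fails  (P5,B2):fails  (P5,B3):fails  (P5,B4):fails
Scope holds for no restrictor pair, so the sentence is true.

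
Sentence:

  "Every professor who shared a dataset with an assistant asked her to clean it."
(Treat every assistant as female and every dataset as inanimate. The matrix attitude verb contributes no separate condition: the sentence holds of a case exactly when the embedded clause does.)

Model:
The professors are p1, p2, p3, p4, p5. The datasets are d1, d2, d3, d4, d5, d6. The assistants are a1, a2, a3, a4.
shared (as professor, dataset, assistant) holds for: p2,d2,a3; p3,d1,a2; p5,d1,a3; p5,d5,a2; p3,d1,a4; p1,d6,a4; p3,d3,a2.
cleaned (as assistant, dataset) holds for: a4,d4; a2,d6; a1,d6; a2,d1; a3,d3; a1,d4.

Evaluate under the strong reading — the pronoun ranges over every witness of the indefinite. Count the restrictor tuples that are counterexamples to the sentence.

6

"her" takes "an assistant" as antecedent and "it" takes "a dataset"; both are donkey pronouns co-varying with the restrictor.
Strong reading: for every (p,d,a) with shared(p,d,a), cleaned(a,d).
Restrictor triples: (p1,d6,a4)→cleaned(a4,d6) ✗  (p2,d2,a3)→cleaned(a3,d2) ✗  (p3,d1,a2)→cleaned(a2,d1) ✓  (p3,d1,a4)→cleaned(a4,d1) ✗  (p3,d3,a2)→cleaned(a2,d3) ✗  (p5,d1,a3)→cleaned(a3,d1) ✗  (p5,d5,a2)→cleaned(a2,d5) ✗
Counterexamples (restrictor triples failing the scope): 6.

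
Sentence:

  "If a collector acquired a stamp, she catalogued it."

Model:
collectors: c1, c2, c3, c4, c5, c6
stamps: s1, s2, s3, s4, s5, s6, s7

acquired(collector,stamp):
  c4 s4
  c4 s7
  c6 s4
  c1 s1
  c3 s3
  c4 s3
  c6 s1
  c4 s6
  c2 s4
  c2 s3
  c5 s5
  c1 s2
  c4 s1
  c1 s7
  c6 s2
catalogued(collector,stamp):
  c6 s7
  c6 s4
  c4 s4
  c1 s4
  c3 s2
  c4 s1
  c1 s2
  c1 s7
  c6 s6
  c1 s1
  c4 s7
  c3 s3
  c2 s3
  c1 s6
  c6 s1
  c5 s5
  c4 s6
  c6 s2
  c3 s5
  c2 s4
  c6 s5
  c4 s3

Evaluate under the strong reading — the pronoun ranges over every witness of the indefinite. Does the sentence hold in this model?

True

"it" takes "a stamp" as antecedent — a donkey pronoun bound across the clause boundary.
Strong reading: for every (c,s) with acquired(c,s), catalogued(c,s).
Restrictor pairs: (c1,s1) ✓  (c1,s2) ✓  (c1,s7) ✓  (c2,s3) ✓  (c2,s4) ✓  (c3,s3) ✓  (c4,s1) ✓  (c4,s3) ✓  (c4,s4) ✓  (c4,s6) ✓  (c4,s7) ✓  (c5,s5) ✓  (c6,s1) ✓  (c6,s2) ✓  (c6,s4) ✓
Every restrictor pair satisfies the scope.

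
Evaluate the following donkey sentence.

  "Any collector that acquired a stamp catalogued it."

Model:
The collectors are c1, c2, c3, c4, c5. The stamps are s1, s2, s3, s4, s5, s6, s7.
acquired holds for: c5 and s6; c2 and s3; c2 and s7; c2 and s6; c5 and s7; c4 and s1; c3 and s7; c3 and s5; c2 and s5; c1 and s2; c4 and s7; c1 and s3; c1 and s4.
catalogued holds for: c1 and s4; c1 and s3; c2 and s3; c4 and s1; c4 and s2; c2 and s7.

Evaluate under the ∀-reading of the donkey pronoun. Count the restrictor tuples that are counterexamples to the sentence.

"it" takes "a stamp" as antecedent — a donkey pronoun bound across the clause boundary.
Strong reading: for every (c,s) with acquired(c,s), catalogued(c,s).
Restrictor pairs: (c1,s2) ✗  (c1,s3) ✓  (c1,s4) ✓  (c2,s3) ✓  (c2,s5) ✗  (c2,s6) ✗  (c2,s7) ✓  (c3,s5) ✗  (c3,s7) ✗  (c4,s1) ✓  (c4,s7) ✗  (c5,s6) ✗  (c5,s7) ✗
Counterexamples (restrictor pairs failing the scope): 8.

8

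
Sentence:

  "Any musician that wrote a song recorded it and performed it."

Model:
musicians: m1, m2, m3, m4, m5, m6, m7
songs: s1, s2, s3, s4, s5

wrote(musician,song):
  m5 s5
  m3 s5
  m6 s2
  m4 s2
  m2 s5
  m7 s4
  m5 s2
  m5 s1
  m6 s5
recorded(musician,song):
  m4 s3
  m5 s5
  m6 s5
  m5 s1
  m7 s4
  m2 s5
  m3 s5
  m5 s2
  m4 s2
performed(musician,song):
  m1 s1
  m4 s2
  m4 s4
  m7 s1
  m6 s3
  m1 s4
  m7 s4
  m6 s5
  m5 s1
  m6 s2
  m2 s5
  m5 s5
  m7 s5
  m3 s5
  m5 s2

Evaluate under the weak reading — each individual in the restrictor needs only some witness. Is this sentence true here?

True

"it" takes "a song" as antecedent — a donkey pronoun bound across the clause boundary.
Weak reading: every musician m with some wrote-song has at least one wrote-song s such that recorded(m,s) ∧ performed(m,s).
Per musician: m2:✓  m3:✓  m4:✓  m5:✓  m6:✓  m7:✓
Every musician in the restrictor has a witness.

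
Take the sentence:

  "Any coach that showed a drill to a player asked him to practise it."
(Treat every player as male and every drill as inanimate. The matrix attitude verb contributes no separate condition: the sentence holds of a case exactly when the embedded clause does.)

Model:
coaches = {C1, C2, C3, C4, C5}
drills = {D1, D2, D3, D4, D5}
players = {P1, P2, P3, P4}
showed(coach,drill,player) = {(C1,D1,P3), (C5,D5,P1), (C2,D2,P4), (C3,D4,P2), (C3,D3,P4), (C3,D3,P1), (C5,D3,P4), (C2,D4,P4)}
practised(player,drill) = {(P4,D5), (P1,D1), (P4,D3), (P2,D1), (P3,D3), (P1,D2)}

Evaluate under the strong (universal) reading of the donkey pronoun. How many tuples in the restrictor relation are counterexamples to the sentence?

6

"him" takes "a player" as antecedent and "it" takes "a drill"; both are donkey pronouns co-varying with the restrictor.
Strong reading: for every (c,d,p) with showed(c,d,p), practised(p,d).
Restrictor triples: (C1,D1,P3)→practised(P3,D1) ✗  (C2,D2,P4)→practised(P4,D2) ✗  (C2,D4,P4)→practised(P4,D4) ✗  (C3,D3,P1)→practised(P1,D3) ✗  (C3,D3,P4)→practised(P4,D3) ✓  (C3,D4,P2)→practised(P2,D4) ✗  (C5,D3,P4)→practised(P4,D3) ✓  (C5,D5,P1)→practised(P1,D5) ✗
Counterexamples (restrictor triples failing the scope): 6.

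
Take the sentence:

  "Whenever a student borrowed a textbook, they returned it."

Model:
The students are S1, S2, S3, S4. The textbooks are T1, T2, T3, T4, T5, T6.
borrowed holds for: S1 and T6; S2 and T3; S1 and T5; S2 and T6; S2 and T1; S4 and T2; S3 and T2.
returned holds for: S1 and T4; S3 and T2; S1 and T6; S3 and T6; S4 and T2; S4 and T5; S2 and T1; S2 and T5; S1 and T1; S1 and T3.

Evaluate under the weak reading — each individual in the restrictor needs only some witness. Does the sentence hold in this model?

"it" takes "a textbook" as antecedent — a donkey pronoun bound across the clause boundary.
Weak reading: every student s with some borrowed-textbook has at least one borrowed-textbook t such that returned(s,t).
Per student: S1:✓  S2:✓  S3:✓  S4:✓
Every student in the restrictor has a witness.

True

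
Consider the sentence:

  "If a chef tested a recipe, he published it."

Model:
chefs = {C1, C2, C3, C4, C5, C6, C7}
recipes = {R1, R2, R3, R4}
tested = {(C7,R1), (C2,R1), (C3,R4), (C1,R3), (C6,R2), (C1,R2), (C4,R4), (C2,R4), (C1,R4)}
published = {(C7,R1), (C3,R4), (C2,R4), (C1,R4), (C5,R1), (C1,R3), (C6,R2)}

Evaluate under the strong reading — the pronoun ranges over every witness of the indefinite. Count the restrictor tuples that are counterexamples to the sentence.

3

"it" takes "a recipe" as antecedent — a donkey pronoun bound across the clause boundary.
Strong reading: for every (c,r) with tested(c,r), published(c,r).
Restrictor pairs: (C1,R2) ✗  (C1,R3) ✓  (C1,R4) ✓  (C2,R1) ✗  (C2,R4) ✓  (C3,R4) ✓  (C4,R4) ✗  (C6,R2) ✓  (C7,R1) ✓
Counterexamples (restrictor pairs failing the scope): 3.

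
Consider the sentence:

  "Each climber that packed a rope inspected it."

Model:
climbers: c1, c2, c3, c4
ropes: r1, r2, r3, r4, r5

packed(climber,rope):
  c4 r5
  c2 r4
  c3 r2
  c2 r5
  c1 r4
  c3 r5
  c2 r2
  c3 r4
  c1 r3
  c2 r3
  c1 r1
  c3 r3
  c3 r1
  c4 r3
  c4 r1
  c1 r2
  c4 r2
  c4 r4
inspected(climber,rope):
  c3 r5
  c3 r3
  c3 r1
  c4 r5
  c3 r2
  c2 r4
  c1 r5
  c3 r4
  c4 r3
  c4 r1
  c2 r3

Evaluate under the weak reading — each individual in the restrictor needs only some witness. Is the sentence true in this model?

"it" takes "a rope" as antecedent — a donkey pronoun bound across the clause boundary.
Weak reading: every climber c with some packed-rope has at least one packed-rope r such that inspected(c,r).
Per climber: c1:✗  c2:✓  c3:✓  c4:✓
c1 has no witness among its packed-ropes.

False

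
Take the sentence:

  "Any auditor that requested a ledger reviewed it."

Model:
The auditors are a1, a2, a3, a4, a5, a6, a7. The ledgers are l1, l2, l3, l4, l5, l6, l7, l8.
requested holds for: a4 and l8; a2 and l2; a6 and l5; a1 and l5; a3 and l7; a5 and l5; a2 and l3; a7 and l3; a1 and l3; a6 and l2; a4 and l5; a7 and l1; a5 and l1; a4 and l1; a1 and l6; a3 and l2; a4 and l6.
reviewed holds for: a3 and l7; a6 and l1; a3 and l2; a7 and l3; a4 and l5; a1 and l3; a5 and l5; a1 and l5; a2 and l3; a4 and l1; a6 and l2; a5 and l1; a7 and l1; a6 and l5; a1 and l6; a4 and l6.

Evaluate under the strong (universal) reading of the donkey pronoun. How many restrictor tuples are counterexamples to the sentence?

"it" takes "a ledger" as antecedent — a donkey pronoun bound across the clause boundary.
Strong reading: for every (a,l) with requested(a,l), reviewed(a,l).
Restrictor pairs: (a1,l3) ✓  (a1,l5) ✓  (a1,l6) ✓  (a2,l2) ✗  (a2,l3) ✓  (a3,l2) ✓  (a3,l7) ✓  (a4,l1) ✓  (a4,l5) ✓  (a4,l6) ✓  (a4,l8) ✗  (a5,l1) ✓  (a5,l5) ✓  (a6,l2) ✓  (a6,l5) ✓  (a7,l1) ✓  (a7,l3) ✓
Counterexamples (restrictor pairs failing the scope): 2.

2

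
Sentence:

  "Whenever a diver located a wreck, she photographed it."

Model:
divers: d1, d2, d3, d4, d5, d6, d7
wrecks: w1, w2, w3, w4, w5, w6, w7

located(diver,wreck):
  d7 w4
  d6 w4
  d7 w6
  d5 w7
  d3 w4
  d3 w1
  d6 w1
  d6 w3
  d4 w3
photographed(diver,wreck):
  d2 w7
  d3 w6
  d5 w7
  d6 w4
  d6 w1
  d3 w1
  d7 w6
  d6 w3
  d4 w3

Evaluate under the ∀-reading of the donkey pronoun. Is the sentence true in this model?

False

"it" takes "a wreck" as antecedent — a donkey pronoun bound across the clause boundary.
Strong reading: for every (d,w) with located(d,w), photographed(d,w).
Restrictor pairs: (d3,w1) ✓  (d3,w4) ✗  (d4,w3) ✓  (d5,w7) ✓  (d6,w1) ✓  (d6,w3) ✓  (d6,w4) ✓  (d7,w4) ✗  (d7,w6) ✓
Counterexample: (d3,w4) is in located but fails the scope.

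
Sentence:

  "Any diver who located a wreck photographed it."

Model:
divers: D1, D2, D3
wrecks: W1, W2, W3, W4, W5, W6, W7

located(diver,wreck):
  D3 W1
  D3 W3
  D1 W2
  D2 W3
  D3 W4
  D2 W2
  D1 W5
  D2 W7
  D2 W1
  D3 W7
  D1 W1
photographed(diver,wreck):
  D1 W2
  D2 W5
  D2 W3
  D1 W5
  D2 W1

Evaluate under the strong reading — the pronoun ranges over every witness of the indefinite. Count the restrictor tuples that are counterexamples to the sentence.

7

"it" takes "a wreck" as antecedent — a donkey pronoun bound across the clause boundary.
Strong reading: for every (d,w) with located(d,w), photographed(d,w).
Restrictor pairs: (D1,W1) ✗  (D1,W2) ✓  (D1,W5) ✓  (D2,W1) ✓  (D2,W2) ✗  (D2,W3) ✓  (D2,W7) ✗  (D3,W1) ✗  (D3,W3) ✗  (D3,W4) ✗  (D3,W7) ✗
Counterexamples (restrictor pairs failing the scope): 7.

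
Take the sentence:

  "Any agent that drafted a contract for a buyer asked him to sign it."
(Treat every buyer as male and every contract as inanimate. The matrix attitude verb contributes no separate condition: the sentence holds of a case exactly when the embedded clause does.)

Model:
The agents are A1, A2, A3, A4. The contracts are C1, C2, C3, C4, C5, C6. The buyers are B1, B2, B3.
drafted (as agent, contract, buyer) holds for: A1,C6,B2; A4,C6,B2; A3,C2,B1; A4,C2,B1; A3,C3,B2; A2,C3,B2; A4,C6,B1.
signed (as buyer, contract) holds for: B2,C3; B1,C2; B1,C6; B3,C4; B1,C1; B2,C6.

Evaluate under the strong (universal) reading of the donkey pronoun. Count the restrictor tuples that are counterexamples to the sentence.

0

"him" takes "a buyer" as antecedent and "it" takes "a contract"; both are donkey pronouns co-varying with the restrictor.
Strong reading: for every (a,c,b) with drafted(a,c,b), signed(b,c).
Restrictor triples: (A1,C6,B2)→signed(B2,C6) ✓  (A2,C3,B2)→signed(B2,C3) ✓  (A3,C2,B1)→signed(B1,C2) ✓  (A3,C3,B2)→signed(B2,C3) ✓  (A4,C2,B1)→signed(B1,C2) ✓  (A4,C6,B1)→signed(B1,C6) ✓  (A4,C6,B2)→signed(B2,C6) ✓
Counterexamples (restrictor triples failing the scope): 0.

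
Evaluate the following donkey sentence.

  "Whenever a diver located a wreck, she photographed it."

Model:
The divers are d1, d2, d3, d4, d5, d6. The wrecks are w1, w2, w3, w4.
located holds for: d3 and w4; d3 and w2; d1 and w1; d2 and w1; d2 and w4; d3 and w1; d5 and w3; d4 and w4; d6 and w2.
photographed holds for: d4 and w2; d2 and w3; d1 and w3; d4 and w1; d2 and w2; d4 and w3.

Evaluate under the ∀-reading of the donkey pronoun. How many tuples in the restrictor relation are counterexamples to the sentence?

"it" takes "a wreck" as antecedent — a donkey pronoun bound across the clause boundary.
Strong reading: for every (d,w) with located(d,w), photographed(d,w).
Restrictor pairs: (d1,w1) ✗  (d2,w1) ✗  (d2,w4) ✗  (d3,w1) ✗  (d3,w2) ✗  (d3,w4) ✗  (d4,w4) ✗  (d5,w3) ✗  (d6,w2) ✗
Counterexamples (restrictor pairs failing the scope): 9.

9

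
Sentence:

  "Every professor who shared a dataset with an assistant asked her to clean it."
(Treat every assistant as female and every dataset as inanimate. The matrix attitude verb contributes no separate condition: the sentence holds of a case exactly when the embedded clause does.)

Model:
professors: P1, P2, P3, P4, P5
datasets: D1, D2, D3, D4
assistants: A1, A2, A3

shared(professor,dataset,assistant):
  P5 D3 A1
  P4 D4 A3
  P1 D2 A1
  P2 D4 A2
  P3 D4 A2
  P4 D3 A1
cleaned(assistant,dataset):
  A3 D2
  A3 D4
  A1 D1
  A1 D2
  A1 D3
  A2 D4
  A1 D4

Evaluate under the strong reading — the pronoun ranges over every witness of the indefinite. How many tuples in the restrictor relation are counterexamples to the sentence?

0

"her" takes "an assistant" as antecedent and "it" takes "a dataset"; both are donkey pronouns co-varying with the restrictor.
Strong reading: for every (p,d,a) with shared(p,d,a), cleaned(a,d).
Restrictor triples: (P1,D2,A1)→cleaned(A1,D2) ✓  (P2,D4,A2)→cleaned(A2,D4) ✓  (P3,D4,A2)→cleaned(A2,D4) ✓  (P4,D3,A1)→cleaned(A1,D3) ✓  (P4,D4,A3)→cleaned(A3,D4) ✓  (P5,D3,A1)→cleaned(A1,D3) ✓
Counterexamples (restrictor triples failing the scope): 0.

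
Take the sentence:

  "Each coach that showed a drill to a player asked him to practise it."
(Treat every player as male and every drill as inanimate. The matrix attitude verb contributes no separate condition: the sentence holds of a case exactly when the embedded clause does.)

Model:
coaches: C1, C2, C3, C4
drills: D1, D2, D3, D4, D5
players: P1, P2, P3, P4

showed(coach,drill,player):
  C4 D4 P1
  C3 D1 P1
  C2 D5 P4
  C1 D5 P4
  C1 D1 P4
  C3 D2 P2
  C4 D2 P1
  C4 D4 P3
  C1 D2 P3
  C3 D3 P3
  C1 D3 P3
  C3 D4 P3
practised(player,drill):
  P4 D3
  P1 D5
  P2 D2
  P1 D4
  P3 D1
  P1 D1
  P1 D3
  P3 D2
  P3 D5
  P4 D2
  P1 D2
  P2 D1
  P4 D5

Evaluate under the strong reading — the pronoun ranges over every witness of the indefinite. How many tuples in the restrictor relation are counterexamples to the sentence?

5

"him" takes "a player" as antecedent and "it" takes "a drill"; both are donkey pronouns co-varying with the restrictor.
Strong reading: for every (c,d,p) with showed(c,d,p), practised(p,d).
Restrictor triples: (C1,D1,P4)→practised(P4,D1) ✗  (C1,D2,P3)→practised(P3,D2) ✓  (C1,D3,P3)→practised(P3,D3) ✗  (C1,D5,P4)→practised(P4,D5) ✓  (C2,D5,P4)→practised(P4,D5) ✓  (C3,D1,P1)→practised(P1,D1) ✓  (C3,D2,P2)→practised(P2,D2) ✓  (C3,D3,P3)→practised(P3,D3) ✗  (C3,D4,P3)→practised(P3,D4) ✗  (C4,D2,P1)→practised(P1,D2) ✓  (C4,D4,P1)→practised(P1,D4) ✓  (C4,D4,P3)→practised(P3,D4) ✗
Counterexamples (restrictor triples failing the scope): 5.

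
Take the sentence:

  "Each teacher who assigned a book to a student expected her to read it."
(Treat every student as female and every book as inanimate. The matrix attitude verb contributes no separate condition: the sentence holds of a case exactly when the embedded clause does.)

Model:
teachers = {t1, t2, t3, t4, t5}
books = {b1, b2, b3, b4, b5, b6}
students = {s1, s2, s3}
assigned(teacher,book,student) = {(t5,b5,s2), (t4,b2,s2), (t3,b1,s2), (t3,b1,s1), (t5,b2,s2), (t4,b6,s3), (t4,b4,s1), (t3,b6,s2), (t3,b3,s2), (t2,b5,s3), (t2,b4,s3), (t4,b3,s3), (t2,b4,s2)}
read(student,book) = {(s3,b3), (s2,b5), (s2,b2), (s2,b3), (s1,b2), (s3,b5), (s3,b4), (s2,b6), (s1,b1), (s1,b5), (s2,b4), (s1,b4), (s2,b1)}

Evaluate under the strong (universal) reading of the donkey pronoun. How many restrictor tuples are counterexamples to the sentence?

"her" takes "a student" as antecedent and "it" takes "a book"; both are donkey pronouns co-varying with the restrictor.
Strong reading: for every (t,b,s) with assigned(t,b,s), read(s,b).
Restrictor triples: (t2,b4,s2)→read(s2,b4) ✓  (t2,b4,s3)→read(s3,b4) ✓  (t2,b5,s3)→read(s3,b5) ✓  (t3,b1,s1)→read(s1,b1) ✓  (t3,b1,s2)→read(s2,b1) ✓  (t3,b3,s2)→read(s2,b3) ✓  (t3,b6,s2)→read(s2,b6) ✓  (t4,b2,s2)→read(s2,b2) ✓  (t4,b3,s3)→read(s3,b3) ✓  (t4,b4,s1)→read(s1,b4) ✓  (t4,b6,s3)→read(s3,b6) ✗  (t5,b2,s2)→read(s2,b2) ✓  (t5,b5,s2)→read(s2,b5) ✓
Counterexamples (restrictor triples failing the scope): 1.

1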